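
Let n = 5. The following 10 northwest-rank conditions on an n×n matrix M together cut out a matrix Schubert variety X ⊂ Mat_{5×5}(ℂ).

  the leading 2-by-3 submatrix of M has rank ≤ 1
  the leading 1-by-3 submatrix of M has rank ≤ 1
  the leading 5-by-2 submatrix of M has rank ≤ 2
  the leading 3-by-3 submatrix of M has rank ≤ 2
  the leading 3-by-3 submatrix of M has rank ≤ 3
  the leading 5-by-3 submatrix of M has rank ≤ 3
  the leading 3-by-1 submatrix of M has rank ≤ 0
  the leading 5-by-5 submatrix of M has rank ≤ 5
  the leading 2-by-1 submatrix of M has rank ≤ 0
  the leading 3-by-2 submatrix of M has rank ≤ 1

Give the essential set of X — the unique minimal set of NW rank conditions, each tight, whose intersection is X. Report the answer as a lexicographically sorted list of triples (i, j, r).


Propagating the 10 rank bounds to every northwest block:

  0  1  1  1  1
  0  1  1  2  2
  0  1  2  3  3
  1  2  3  4  4
  1  2  3  4  5

second differences of R give the permutation w = (2, 4, 3, 1, 5).

2 SE-corners of the 4-cell Rothe diagram give Ess(w):

[(2, 3, 1), (3, 1, 0)]


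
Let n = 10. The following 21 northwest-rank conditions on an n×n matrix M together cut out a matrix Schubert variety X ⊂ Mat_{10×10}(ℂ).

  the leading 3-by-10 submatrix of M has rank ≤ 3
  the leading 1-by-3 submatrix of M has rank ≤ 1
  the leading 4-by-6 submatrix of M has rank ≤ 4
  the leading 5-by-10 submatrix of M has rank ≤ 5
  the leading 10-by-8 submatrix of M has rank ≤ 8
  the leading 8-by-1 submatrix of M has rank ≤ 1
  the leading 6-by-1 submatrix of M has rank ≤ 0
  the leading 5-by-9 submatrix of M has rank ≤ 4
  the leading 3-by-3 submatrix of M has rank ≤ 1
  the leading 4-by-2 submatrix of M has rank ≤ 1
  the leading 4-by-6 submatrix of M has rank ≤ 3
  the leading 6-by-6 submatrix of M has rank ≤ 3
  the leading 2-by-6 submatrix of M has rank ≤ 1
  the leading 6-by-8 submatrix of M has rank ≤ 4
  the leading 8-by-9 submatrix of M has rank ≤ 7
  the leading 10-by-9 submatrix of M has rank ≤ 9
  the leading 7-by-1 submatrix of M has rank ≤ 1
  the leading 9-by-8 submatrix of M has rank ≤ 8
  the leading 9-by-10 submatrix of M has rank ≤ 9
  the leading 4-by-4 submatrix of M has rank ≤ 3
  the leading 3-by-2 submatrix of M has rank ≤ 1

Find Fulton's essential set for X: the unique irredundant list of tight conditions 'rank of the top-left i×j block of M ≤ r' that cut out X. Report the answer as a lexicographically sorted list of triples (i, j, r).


Propagating the 21 rank bounds to every northwest block:

  R[1]: 0, 1, 1, 1, 1, 1, 1, 1, 1, 1
  R[2]: 0, 1, 1, 1, 1, 1, 2, 2, 2, 2
  R[3]: 0, 1, 1, 2, 2, 2, 3, 3, 3, 3
  R[4]: 0, 1, 2, 3, 3, 3, 4, 4, 4, 4
  R[5]: 0, 1, 2, 3, 3, 3, 4, 4, 4, 5
  R[6]: 0, 1, 2, 3, 3, 3, 4, 4, 5, 6
  R[7]: 1, 2, 3, 4, 4, 4, 5, 5, 6, 7
  R[8]: 1, 2, 3, 4, 5, 5, 6, 6, 7, 8
  R[9]: 1, 2, 3, 4, 5, 6, 7, 7, 8, 9
  R[10]: 1, 2, 3, 4, 5, 6, 7, 8, 9, 10

giving w = (2, 7, 4, 3, 10, 9, 1, 5, 6, 8) via Δ²R.

Rothe diagram D(w) (18 cells), 6 SE-corners (essential conditions):

[(2, 6, 1), (3, 3, 1), (5, 9, 4), (6, 1, 0), (6, 6, 3), (6, 8, 4)]


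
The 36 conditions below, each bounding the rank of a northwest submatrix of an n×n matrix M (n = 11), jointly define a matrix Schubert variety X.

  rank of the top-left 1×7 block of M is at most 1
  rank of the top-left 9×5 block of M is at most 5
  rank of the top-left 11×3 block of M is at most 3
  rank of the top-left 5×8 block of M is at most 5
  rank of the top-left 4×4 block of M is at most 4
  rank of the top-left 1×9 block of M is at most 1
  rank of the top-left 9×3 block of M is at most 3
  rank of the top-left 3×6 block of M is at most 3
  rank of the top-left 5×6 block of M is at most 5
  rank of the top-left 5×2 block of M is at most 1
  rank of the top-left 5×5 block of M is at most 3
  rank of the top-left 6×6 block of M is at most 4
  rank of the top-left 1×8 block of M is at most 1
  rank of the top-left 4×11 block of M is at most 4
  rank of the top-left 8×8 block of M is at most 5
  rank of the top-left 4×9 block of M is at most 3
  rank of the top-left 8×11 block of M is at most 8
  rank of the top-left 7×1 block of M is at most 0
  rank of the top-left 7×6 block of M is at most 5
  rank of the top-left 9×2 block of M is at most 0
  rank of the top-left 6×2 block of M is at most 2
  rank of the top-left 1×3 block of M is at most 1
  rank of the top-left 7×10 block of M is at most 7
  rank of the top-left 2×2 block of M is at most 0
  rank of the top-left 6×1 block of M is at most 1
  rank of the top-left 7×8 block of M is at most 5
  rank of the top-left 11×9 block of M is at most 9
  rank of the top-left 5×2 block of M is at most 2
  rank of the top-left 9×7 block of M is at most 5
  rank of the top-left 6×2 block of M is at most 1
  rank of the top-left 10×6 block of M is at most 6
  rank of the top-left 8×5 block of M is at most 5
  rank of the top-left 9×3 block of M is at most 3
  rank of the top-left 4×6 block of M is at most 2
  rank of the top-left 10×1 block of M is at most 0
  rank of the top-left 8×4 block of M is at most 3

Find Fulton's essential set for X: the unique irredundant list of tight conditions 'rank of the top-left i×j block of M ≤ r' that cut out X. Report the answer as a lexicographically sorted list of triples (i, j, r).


Computing R[i][j] = min implied NW-rank bound (n=11, 36 conditions):

  R[1]: 0 0 1 1 1 1 1 1 1 1 1
  R[2]: 0 0 1 2 2 2 2 2 2 2 2
  R[3]: 0 0 1 2 2 2 3 3 3 3 3
  R[4]: 0 0 1 2 2 2 3 3 3 4 4
  R[5]: 0 0 1 2 3 3 4 4 4 5 5
  R[6]: 0 0 1 2 3 4 5 5 5 6 6
  R[7]: 0 0 1 2 3 4 5 5 6 7 7
  R[8]: 0 0 1 2 3 4 5 5 6 7 8
  R[9]: 0 0 1 2 3 4 5 6 7 8 9
  R[10]: 0 1 2 3 4 5 6 7 8 9 10
  R[11]: 1 2 3 4 5 6 7 8 9 10 11

hence w(1..11) = (3, 4, 7, 10, 5, 6, 9, 11, 8, 2, 1).

Fulton essential set (5 of the 27 Rothe cells):

[(4, 6, 2), (4, 9, 3), (8, 8, 5), (9, 2, 0), (10, 1, 0)]


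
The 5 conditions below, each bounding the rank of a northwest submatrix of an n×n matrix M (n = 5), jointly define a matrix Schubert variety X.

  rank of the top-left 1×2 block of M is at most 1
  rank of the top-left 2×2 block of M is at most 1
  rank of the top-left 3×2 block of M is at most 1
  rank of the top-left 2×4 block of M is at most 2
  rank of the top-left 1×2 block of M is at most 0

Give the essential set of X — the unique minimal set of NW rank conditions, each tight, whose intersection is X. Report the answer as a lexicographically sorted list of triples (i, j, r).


Computing R[i][j] = min implied NW-rank bound (n=5, 5 conditions):

  0, 0, 1, 1, 1
  1, 1, 2, 2, 2
  1, 1, 2, 3, 3
  1, 2, 3, 4, 4
  1, 2, 3, 4, 5

second differences of R give the permutation w = (3, 1, 4, 2, 5).

D(w) has 3 cells with 2 SE-corners; essential set:

[(1, 2, 0), (3, 2, 1)]


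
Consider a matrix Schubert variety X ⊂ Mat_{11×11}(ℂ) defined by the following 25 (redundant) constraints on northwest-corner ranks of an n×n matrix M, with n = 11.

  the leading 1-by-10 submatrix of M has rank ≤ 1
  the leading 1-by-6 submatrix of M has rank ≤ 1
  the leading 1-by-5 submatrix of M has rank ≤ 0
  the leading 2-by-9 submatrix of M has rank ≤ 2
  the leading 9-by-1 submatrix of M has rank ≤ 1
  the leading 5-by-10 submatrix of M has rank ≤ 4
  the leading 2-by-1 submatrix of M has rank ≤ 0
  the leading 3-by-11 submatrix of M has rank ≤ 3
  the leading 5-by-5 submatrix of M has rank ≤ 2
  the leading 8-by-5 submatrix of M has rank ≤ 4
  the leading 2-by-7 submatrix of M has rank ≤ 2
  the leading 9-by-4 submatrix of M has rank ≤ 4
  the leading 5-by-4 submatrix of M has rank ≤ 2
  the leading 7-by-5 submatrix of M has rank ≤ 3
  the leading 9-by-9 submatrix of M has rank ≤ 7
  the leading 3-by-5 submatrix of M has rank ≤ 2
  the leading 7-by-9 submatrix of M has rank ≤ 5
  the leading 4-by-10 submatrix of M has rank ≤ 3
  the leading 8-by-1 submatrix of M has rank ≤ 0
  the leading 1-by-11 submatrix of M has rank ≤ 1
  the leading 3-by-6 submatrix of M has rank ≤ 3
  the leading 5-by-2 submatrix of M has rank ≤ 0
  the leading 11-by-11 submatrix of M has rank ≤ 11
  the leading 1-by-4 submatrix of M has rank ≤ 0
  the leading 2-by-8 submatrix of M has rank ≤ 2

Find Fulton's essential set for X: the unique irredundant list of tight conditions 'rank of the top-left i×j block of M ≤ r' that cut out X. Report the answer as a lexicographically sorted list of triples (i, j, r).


Rank table r_w(11×11) implied by the 25 constraints:

  R[1]: 0 0 0 0 0 1 1 1 1 1 1
  R[2]: 0 0 1 1 1 2 2 2 2 2 2
  R[3]: 0 0 1 2 2 3 3 3 3 3 3
  R[4]: 0 0 1 2 2 3 3 3 3 3 4
  R[5]: 0 0 1 2 2 3 4 4 4 4 5
  R[6]: 0 1 2 3 3 4 5 5 5 5 6
  R[7]: 0 1 2 3 3 4 5 5 5 6 7
  R[8]: 0 1 2 3 4 5 6 6 6 7 8
  R[9]: 1 2 3 4 5 6 7 7 7 8 9
  R[10]: 1 2 3 4 5 6 7 8 8 9 10
  R[11]: 1 2 3 4 5 6 7 8 9 10 11

hence w(1..11) = (6, 3, 4, 11, 7, 2, 10, 5, 1, 8, 9).

Rothe diagram D(w) (25 cells), 7 SE-corners (essential conditions):

[(1, 5, 0), (4, 10, 3), (5, 2, 0), (5, 5, 2), (7, 5, 3), (7, 9, 5), (8, 1, 0)]


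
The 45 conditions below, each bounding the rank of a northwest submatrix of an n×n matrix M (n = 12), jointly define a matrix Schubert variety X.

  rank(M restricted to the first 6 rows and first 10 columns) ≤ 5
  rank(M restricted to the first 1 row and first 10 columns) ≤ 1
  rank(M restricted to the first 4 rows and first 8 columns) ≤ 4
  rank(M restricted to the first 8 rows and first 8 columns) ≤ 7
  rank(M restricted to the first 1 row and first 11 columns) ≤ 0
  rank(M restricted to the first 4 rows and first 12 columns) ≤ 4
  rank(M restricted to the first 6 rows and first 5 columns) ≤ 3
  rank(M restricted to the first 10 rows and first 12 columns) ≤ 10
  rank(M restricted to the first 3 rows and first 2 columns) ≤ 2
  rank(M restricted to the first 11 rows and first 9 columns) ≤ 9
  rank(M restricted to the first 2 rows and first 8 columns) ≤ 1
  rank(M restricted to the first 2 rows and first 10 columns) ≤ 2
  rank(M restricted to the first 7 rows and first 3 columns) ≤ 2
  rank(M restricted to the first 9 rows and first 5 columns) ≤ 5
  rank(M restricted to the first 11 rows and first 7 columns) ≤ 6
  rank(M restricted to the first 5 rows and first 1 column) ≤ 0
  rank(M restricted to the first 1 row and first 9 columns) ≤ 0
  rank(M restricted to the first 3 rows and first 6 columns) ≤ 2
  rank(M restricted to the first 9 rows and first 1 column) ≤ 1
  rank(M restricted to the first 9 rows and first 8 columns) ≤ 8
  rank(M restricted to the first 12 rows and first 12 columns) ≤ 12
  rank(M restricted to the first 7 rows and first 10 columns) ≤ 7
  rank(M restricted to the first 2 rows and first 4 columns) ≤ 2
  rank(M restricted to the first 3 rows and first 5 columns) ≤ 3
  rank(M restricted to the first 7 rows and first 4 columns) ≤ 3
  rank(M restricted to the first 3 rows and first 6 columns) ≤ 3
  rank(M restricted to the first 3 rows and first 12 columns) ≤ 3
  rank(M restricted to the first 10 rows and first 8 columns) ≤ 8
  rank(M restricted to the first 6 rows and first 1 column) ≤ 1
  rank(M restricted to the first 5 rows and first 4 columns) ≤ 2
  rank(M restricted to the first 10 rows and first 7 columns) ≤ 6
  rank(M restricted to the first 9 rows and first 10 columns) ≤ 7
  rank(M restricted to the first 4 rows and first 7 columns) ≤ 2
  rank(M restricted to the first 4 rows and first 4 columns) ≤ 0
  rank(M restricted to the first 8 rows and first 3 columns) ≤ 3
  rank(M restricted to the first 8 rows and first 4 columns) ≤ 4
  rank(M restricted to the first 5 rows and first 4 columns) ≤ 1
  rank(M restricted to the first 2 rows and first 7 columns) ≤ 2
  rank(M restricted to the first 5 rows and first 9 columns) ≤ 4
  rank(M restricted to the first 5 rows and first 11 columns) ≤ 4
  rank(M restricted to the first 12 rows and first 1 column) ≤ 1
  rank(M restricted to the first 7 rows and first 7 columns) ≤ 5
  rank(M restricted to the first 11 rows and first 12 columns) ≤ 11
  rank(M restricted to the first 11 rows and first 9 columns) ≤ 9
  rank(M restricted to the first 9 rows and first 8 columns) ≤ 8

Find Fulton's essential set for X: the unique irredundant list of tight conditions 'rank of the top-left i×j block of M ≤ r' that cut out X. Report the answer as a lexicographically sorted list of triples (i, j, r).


Computing R[i][j] = min implied NW-rank bound (n=12, 45 conditions):

  0 | 0 | 0 | 0 | 0 | 0 | 0 | 0 | 0 | 0 | 0 | 1
  0 | 0 | 0 | 0 | 1 | 1 | 1 | 1 | 1 | 1 | 1 | 2
  0 | 0 | 0 | 0 | 1 | 2 | 2 | 2 | 2 | 2 | 2 | 3
  0 | 0 | 0 | 0 | 1 | 2 | 2 | 3 | 3 | 3 | 3 | 4
  0 | 1 | 1 | 1 | 2 | 3 | 3 | 4 | 4 | 4 | 4 | 5
  1 | 2 | 2 | 2 | 3 | 4 | 4 | 5 | 5 | 5 | 5 | 6
  1 | 2 | 2 | 3 | 4 | 5 | 5 | 6 | 6 | 6 | 6 | 7
  1 | 2 | 3 | 4 | 5 | 6 | 6 | 7 | 7 | 7 | 7 | 8
  1 | 2 | 3 | 4 | 5 | 6 | 6 | 7 | 7 | 7 | 8 | 9
  1 | 2 | 3 | 4 | 5 | 6 | 6 | 7 | 8 | 8 | 9 | 10
  1 | 2 | 3 | 4 | 5 | 6 | 6 | 7 | 8 | 9 | 10 | 11
  1 | 2 | 3 | 4 | 5 | 6 | 7 | 8 | 9 | 10 | 11 | 12

so w = (12, 5, 6, 8, 2, 1, 4, 3, 11, 9, 10, 7).

7 SE-corners of the 31-cell Rothe diagram give Ess(w):

[(1, 11, 0), (4, 4, 0), (4, 7, 2), (5, 1, 0), (7, 3, 2), (9, 10, 7), (11, 7, 6)]


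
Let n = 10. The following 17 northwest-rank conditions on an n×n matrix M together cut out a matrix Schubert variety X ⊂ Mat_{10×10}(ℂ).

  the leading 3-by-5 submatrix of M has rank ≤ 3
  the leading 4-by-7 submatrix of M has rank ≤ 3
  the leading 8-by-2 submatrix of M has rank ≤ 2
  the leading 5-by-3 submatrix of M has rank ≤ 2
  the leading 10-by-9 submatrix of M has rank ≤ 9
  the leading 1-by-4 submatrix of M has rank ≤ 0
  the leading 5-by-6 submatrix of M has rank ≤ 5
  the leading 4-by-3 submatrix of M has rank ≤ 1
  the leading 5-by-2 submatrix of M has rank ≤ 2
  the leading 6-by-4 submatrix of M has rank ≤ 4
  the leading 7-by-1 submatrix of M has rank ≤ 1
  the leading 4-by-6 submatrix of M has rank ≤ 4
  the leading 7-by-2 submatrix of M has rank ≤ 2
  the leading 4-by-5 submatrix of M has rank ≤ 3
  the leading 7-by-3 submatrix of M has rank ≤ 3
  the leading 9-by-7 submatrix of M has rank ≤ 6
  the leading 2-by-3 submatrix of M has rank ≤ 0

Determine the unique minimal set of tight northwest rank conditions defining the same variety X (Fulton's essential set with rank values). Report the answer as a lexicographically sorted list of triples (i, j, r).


Computing R[i][j] = min implied NW-rank bound (n=10, 17 conditions):

  row 1: 0  0  0  0  1  1  1  1  1  1
  row 2: 0  0  0  1  2  2  2  2  2  2
  row 3: 1  1  1  2  3  3  3  3  3  3
  row 4: 1  1  1  2  3  3  3  4  4  4
  row 5: 1  2  2  3  4  4  4  5  5  5
  row 6: 1  2  3  4  5  5  5  6  6  6
  row 7: 1  2  3  4  5  6  6  7  7  7
  row 8: 1  2  3  4  5  6  6  7  8  8
  row 9: 1  2  3  4  5  6  6  7  8  9
  row 10: 1  2  3  4  5  6  7  8  9  10

reading off 1-entries of Δ²R: w = (5, 4, 1, 8, 2, 3, 6, 9, 10, 7).

Rothe diagram D(w) (13 cells), 5 SE-corners (essential conditions):

[(1, 4, 0), (2, 3, 0), (4, 3, 1), (4, 7, 3), (9, 7, 6)]


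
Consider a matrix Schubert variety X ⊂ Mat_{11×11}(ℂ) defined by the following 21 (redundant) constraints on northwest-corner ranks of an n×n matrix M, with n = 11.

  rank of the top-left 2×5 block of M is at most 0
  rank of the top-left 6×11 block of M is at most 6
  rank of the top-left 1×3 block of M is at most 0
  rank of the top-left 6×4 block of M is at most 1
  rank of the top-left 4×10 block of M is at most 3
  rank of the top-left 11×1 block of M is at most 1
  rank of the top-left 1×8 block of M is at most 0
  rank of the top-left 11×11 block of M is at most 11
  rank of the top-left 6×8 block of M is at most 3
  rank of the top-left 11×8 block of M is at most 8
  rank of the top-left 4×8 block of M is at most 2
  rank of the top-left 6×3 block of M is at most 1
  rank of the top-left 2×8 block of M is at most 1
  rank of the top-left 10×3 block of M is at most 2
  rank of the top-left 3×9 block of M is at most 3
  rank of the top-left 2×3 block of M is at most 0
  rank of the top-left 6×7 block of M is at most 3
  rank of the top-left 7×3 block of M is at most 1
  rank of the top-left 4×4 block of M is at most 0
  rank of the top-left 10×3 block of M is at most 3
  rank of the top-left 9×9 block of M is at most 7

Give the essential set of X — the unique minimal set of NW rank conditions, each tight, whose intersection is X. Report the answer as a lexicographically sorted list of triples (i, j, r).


The tightest implied rank at each (i,j), from the 21 conditions:

  R[1]: 0, 0, 0, 0, 0, 0, 0, 0, 1, 1, 1
  R[2]: 0, 0, 0, 0, 0, 1, 1, 1, 2, 2, 2
  R[3]: 0, 0, 0, 0, 1, 2, 2, 2, 3, 3, 3
  R[4]: 0, 0, 0, 0, 1, 2, 2, 2, 3, 3, 4
  R[5]: 1, 1, 1, 1, 2, 3, 3, 3, 4, 4, 5
  R[6]: 1, 1, 1, 1, 2, 3, 3, 3, 4, 5, 6
  R[7]: 1, 1, 1, 2, 3, 4, 4, 4, 5, 6, 7
  R[8]: 1, 2, 2, 3, 4, 5, 5, 5, 6, 7, 8
  R[9]: 1, 2, 2, 3, 4, 5, 6, 6, 7, 8, 9
  R[10]: 1, 2, 2, 3, 4, 5, 6, 7, 8, 9, 10
  R[11]: 1, 2, 3, 4, 5, 6, 7, 8, 9, 10, 11

so w = (9, 6, 5, 11, 1, 10, 4, 2, 7, 8, 3).

ℓ(w)=33; the 9 essential cells (i,j,r):

[(1, 8, 0), (2, 5, 0), (4, 4, 0), (4, 8, 2), (4, 10, 3), (6, 4, 1), (6, 8, 3), (7, 3, 1), (10, 3, 2)]


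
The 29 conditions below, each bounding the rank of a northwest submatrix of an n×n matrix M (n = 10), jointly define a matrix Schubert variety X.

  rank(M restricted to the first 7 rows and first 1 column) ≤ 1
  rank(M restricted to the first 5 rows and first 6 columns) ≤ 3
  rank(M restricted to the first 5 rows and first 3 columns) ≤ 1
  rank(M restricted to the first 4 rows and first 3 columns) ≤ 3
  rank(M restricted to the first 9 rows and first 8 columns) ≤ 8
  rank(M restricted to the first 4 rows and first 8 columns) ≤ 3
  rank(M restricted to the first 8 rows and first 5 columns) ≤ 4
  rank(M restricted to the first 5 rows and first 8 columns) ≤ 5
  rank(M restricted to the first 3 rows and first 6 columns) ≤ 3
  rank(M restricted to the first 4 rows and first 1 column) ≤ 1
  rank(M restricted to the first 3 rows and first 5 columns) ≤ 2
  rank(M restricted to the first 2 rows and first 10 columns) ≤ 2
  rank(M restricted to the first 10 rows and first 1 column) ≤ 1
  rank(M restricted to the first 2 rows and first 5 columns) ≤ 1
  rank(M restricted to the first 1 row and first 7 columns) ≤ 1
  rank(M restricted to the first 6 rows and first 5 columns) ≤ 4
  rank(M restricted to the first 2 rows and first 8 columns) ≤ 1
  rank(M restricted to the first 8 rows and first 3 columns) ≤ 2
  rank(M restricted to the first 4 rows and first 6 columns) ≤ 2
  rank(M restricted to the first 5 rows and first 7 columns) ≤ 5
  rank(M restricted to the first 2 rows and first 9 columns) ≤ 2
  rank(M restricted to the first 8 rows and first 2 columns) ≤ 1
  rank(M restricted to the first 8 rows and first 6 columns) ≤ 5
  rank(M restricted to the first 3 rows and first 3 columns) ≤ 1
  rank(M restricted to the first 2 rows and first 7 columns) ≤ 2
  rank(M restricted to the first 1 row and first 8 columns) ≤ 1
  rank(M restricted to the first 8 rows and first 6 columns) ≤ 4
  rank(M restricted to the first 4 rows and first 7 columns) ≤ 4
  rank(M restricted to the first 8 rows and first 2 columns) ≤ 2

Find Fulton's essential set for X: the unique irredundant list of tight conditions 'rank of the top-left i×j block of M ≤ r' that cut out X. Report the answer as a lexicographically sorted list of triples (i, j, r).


Reconstructing r_w from the 29 given conditions:

  1 1 1 1 1 1 1 1 1 1
  1 1 1 1 1 1 1 1 2 2
  1 1 1 2 2 2 2 2 3 3
  1 1 1 2 2 2 3 3 4 4
  1 1 1 2 3 3 4 4 5 5
  1 1 2 3 4 4 5 5 6 6
  1 1 2 3 4 4 5 6 7 7
  1 1 2 3 4 4 5 6 7 8
  1 2 3 4 5 5 6 7 8 9
  1 2 3 4 5 6 7 8 9 10

reading off 1-entries of Δ²R: w = (1, 9, 4, 7, 5, 3, 8, 10, 2, 6).

Rothe diagram D(w) (20 cells), 5 SE-corners (essential conditions):

[(2, 8, 1), (4, 6, 2), (5, 3, 1), (8, 2, 1), (8, 6, 4)]


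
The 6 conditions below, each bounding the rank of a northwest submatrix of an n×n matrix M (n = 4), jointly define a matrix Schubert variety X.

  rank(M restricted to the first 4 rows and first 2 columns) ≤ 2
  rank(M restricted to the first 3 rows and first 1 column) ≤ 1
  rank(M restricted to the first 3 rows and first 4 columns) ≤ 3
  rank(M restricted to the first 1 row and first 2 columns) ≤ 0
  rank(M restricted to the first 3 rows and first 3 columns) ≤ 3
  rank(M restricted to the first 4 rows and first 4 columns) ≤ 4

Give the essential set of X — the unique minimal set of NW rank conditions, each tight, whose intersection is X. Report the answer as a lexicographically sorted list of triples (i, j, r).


The tightest implied rank at each (i,j), from the 6 conditions:

  0  0  1  1
  1  1  2  2
  1  2  3  3
  1  2  3  4

hence w(1..4) = (3, 1, 2, 4).

Fulton essential set (1 of the 2 Rothe cells):

[(1, 2, 0)]


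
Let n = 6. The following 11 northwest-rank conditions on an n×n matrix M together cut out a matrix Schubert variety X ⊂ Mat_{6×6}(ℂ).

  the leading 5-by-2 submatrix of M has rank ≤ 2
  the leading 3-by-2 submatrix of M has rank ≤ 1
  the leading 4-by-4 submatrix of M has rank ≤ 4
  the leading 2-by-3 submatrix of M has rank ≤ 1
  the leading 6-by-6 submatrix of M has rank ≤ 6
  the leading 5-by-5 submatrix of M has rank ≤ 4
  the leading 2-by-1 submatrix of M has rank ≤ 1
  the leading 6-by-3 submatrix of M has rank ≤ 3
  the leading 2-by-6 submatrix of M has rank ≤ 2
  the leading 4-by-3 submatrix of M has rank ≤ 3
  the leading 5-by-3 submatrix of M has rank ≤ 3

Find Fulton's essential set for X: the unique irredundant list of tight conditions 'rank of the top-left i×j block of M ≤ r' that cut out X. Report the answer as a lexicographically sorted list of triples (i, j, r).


Reconstructing r_w from the 11 given conditions:

  i=1: 1 | 1 | 1 | 1 | 1 | 1
  i=2: 1 | 1 | 1 | 2 | 2 | 2
  i=3: 1 | 1 | 2 | 3 | 3 | 3
  i=4: 1 | 2 | 3 | 4 | 4 | 4
  i=5: 1 | 2 | 3 | 4 | 4 | 5
  i=6: 1 | 2 | 3 | 4 | 5 | 6

giving w = (1, 4, 3, 2, 6, 5) via Δ²R.

|D(w)|=4, |Ess(w)|=3:

[(2, 3, 1), (3, 2, 1), (5, 5, 4)]


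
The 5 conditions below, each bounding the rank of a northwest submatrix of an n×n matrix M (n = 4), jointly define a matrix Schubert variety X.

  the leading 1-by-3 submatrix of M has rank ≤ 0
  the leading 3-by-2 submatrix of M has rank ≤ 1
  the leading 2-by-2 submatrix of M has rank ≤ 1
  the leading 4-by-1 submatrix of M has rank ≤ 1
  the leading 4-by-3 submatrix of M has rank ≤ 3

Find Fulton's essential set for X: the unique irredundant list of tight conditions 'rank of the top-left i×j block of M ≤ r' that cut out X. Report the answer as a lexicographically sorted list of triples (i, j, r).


Propagating the 5 rank bounds to every northwest block:

  i=1: 0, 0, 0, 1
  i=2: 1, 1, 1, 2
  i=3: 1, 1, 2, 3
  i=4: 1, 2, 3, 4

second differences of R give the permutation w = (4, 1, 3, 2).

2 SE-corners of the 4-cell Rothe diagram give Ess(w):

[(1, 3, 0), (3, 2, 1)]


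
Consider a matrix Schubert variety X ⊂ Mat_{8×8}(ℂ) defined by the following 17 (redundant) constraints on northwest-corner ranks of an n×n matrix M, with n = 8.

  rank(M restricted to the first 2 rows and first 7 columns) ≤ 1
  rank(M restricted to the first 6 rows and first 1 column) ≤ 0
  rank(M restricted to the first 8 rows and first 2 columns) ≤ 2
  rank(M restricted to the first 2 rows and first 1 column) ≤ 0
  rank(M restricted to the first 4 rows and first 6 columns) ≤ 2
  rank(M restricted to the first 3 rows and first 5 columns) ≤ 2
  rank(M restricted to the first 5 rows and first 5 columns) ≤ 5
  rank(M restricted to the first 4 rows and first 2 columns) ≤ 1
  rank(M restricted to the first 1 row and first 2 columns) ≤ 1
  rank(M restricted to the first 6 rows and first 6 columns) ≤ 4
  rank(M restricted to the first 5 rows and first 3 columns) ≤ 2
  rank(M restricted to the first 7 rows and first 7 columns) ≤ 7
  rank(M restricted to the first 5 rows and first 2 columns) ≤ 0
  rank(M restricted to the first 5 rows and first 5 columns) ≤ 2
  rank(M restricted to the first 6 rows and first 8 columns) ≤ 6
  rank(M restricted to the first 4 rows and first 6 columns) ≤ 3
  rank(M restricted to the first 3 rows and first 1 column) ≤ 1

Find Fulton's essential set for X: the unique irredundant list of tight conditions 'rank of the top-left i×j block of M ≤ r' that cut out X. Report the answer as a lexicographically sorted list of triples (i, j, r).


Rank table r_w(8×8) implied by the 17 constraints:

  i=1: 0, 0, 1, 1, 1, 1, 1, 1
  i=2: 0, 0, 1, 1, 1, 1, 1, 2
  i=3: 0, 0, 1, 2, 2, 2, 2, 3
  i=4: 0, 0, 1, 2, 2, 2, 3, 4
  i=5: 0, 0, 1, 2, 2, 3, 4, 5
  i=6: 0, 1, 2, 3, 3, 4, 5, 6
  i=7: 1, 2, 3, 4, 4, 5, 6, 7
  i=8: 1, 2, 3, 4, 5, 6, 7, 8

giving w = (3, 8, 4, 7, 6, 2, 1, 5) via Δ²R.

5 SE-corners of the 18-cell Rothe diagram give Ess(w):

[(2, 7, 1), (4, 6, 2), (5, 2, 0), (5, 5, 2), (6, 1, 0)]


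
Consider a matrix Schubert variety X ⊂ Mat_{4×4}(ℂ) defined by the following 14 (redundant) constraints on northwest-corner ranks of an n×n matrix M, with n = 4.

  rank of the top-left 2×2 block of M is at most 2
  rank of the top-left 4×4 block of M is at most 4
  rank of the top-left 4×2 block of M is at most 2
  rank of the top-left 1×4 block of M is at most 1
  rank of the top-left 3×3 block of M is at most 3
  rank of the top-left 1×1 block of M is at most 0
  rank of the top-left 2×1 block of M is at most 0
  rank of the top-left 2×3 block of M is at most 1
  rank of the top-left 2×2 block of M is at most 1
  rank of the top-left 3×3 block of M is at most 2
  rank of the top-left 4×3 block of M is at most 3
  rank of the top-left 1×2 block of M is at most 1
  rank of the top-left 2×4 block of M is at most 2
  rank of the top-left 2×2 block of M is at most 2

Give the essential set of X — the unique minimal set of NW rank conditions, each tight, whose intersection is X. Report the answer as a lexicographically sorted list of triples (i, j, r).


Recovering R(i,j) via the rank-extension bound from the 14 conditions:

  row 1: 0, 1, 1, 1
  row 2: 0, 1, 1, 2
  row 3: 1, 2, 2, 3
  row 4: 1, 2, 3, 4

reading off 1-entries of Δ²R: w = (2, 4, 1, 3).

D(w) has 3 cells with 2 SE-corners; essential set:

[(2, 1, 0), (2, 3, 1)]


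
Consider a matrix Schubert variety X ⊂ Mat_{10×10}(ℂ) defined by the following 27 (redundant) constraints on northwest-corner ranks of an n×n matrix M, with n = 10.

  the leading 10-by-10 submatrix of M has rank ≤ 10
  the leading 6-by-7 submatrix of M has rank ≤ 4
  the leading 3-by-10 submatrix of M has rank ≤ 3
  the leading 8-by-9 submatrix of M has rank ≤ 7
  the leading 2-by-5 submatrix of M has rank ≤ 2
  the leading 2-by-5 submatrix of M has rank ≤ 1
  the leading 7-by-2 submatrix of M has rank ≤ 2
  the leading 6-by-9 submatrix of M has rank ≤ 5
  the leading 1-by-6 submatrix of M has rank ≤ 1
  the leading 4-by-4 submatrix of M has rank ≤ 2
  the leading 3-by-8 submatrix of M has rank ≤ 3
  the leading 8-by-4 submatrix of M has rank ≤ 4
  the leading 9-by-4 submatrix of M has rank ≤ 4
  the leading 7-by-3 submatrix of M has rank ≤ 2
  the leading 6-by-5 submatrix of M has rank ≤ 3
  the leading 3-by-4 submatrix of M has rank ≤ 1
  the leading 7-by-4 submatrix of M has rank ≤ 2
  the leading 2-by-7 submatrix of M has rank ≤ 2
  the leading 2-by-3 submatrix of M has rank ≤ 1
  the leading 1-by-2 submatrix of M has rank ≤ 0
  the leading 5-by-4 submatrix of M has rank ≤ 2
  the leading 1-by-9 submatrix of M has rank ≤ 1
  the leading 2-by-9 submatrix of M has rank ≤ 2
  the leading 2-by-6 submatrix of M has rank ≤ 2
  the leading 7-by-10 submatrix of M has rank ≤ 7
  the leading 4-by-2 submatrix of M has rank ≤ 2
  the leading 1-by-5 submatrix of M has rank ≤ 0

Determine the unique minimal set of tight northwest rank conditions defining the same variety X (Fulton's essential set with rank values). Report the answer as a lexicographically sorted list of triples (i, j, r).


Recovering R(i,j) via the rank-extension bound from the 27 conditions:

  row 1: 0 0 0 0 0 1 1 1 1 1
  row 2: 1 1 1 1 1 2 2 2 2 2
  row 3: 1 1 1 1 2 3 3 3 3 3
  row 4: 1 2 2 2 3 4 4 4 4 4
  row 5: 1 2 2 2 3 4 4 5 5 5
  row 6: 1 2 2 2 3 4 4 5 5 6
  row 7: 1 2 2 2 3 4 5 6 6 7
  row 8: 1 2 3 3 4 5 6 7 7 8
  row 9: 1 2 3 4 5 6 7 8 8 9
  row 10: 1 2 3 4 5 6 7 8 9 10

giving w = (6, 1, 5, 2, 8, 10, 7, 3, 4, 9) via Δ²R.

5 SE-corners of the 17-cell Rothe diagram give Ess(w):

[(1, 5, 0), (3, 4, 1), (6, 7, 4), (6, 9, 5), (7, 4, 2)]


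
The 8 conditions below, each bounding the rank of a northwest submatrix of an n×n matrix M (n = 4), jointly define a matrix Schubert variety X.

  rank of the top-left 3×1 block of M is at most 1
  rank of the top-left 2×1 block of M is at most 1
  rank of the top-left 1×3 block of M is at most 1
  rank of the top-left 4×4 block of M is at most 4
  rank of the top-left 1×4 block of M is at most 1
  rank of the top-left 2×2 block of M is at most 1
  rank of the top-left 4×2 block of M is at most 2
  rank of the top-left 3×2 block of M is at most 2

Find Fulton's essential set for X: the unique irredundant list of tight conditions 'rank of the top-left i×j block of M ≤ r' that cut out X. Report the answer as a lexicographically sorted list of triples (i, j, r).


Recovering R(i,j) via the rank-extension bound from the 8 conditions:

  i=1: 1 | 1 | 1 | 1
  i=2: 1 | 1 | 2 | 2
  i=3: 1 | 2 | 3 | 3
  i=4: 1 | 2 | 3 | 4

so w = (1, 3, 2, 4).

D(w) has 1 cell with 1 SE-corner; essential set:

[(2, 2, 1)]


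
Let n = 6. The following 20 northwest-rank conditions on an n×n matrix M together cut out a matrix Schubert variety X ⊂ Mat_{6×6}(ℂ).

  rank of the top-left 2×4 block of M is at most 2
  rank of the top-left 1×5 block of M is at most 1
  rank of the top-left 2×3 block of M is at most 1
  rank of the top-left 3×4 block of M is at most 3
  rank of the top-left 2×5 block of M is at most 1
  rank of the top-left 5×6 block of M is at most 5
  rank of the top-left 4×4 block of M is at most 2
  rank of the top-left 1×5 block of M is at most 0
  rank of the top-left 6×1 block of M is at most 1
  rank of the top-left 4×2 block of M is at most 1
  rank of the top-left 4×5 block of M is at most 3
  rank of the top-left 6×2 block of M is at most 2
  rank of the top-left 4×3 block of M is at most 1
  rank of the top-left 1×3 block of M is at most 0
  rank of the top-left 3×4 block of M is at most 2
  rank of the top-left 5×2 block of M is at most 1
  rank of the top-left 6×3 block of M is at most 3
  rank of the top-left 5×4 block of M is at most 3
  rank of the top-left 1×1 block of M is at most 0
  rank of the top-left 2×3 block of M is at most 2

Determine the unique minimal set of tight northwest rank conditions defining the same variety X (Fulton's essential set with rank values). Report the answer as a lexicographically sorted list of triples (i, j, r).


Recovering R(i,j) via the rank-extension bound from the 20 conditions:

  row 1: 0 0 0 0 0 1
  row 2: 1 1 1 1 1 2
  row 3: 1 1 1 2 2 3
  row 4: 1 1 1 2 3 4
  row 5: 1 1 2 3 4 5
  row 6: 1 2 3 4 5 6

the unique w with this rank table is (6, 1, 4, 5, 3, 2).

|D(w)|=10, |Ess(w)|=3:

[(1, 5, 0), (4, 3, 1), (5, 2, 1)]


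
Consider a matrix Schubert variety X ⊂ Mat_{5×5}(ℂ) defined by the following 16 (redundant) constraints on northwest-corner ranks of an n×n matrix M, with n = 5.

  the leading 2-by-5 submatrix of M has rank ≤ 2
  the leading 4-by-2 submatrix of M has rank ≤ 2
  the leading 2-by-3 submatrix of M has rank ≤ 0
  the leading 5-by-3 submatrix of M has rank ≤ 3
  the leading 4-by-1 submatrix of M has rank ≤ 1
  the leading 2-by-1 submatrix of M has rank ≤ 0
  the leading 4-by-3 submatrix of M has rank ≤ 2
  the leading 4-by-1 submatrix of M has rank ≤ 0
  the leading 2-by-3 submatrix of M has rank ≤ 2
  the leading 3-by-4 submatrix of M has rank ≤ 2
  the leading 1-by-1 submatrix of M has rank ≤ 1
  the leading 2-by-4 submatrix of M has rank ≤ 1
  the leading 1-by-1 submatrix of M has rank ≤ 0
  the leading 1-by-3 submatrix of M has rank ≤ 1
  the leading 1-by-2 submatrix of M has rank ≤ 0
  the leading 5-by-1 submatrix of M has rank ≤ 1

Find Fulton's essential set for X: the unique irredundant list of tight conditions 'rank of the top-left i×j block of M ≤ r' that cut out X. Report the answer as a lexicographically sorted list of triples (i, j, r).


Computing R[i][j] = min implied NW-rank bound (n=5, 16 conditions):

  R[1]: 0  0  0  1  1
  R[2]: 0  0  0  1  2
  R[3]: 0  1  1  2  3
  R[4]: 0  1  2  3  4
  R[5]: 1  2  3  4  5

second differences of R give the permutation w = (4, 5, 2, 3, 1).

D(w) has 8 cells with 2 SE-corners; essential set:

[(2, 3, 0), (4, 1, 0)]


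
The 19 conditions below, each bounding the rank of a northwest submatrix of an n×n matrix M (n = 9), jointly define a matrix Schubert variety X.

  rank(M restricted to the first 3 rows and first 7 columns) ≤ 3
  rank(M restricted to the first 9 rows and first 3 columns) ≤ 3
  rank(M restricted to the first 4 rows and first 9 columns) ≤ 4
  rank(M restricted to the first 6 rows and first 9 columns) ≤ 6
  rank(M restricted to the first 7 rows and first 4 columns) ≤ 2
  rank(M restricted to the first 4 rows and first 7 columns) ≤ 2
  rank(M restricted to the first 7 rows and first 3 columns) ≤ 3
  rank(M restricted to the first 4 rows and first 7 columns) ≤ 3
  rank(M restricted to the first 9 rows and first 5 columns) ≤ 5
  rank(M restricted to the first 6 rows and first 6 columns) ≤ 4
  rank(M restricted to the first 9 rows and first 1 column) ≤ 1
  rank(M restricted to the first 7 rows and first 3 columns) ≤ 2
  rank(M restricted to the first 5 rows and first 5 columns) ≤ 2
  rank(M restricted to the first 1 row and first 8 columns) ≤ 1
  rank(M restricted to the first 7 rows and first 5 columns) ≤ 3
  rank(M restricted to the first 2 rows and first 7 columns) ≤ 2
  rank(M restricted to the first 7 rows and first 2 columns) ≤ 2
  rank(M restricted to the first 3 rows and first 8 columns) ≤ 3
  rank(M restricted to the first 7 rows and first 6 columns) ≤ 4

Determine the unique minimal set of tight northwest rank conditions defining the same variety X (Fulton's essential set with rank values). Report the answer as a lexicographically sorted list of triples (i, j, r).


Rank table r_w(9×9) implied by the 19 constraints:

  R[1]: 1  1  1  1  1  1  1  1  1
  R[2]: 1  2  2  2  2  2  2  2  2
  R[3]: 1  2  2  2  2  2  2  3  3
  R[4]: 1  2  2  2  2  2  2  3  4
  R[5]: 1  2  2  2  2  3  3  4  5
  R[6]: 1  2  2  2  3  4  4  5  6
  R[7]: 1  2  2  2  3  4  5  6  7
  R[8]: 1  2  3  3  4  5  6  7  8
  R[9]: 1  2  3  4  5  6  7  8  9

second differences of R give the permutation w = (1, 2, 8, 9, 6, 5, 7, 3, 4).

D(w) has 17 cells with 3 SE-corners; essential set:

[(4, 7, 2), (5, 5, 2), (7, 4, 2)]


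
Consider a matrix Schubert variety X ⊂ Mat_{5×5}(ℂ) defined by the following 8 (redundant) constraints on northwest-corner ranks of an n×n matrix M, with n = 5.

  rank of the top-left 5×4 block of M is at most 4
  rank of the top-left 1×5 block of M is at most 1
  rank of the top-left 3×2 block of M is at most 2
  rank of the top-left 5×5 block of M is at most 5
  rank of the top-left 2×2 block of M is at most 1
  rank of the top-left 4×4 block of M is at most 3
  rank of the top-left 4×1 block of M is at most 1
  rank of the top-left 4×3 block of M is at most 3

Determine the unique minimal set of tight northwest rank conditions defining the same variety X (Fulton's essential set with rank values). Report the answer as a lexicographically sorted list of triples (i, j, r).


The tightest implied rank at each (i,j), from the 8 conditions:

  i=1: 1 | 1 | 1 | 1 | 1
  i=2: 1 | 1 | 2 | 2 | 2
  i=3: 1 | 2 | 3 | 3 | 3
  i=4: 1 | 2 | 3 | 3 | 4
  i=5: 1 | 2 | 3 | 4 | 5

hence w(1..5) = (1, 3, 2, 5, 4).

2 SE-corners of the 2-cell Rothe diagram give Ess(w):

[(2, 2, 1), (4, 4, 3)]


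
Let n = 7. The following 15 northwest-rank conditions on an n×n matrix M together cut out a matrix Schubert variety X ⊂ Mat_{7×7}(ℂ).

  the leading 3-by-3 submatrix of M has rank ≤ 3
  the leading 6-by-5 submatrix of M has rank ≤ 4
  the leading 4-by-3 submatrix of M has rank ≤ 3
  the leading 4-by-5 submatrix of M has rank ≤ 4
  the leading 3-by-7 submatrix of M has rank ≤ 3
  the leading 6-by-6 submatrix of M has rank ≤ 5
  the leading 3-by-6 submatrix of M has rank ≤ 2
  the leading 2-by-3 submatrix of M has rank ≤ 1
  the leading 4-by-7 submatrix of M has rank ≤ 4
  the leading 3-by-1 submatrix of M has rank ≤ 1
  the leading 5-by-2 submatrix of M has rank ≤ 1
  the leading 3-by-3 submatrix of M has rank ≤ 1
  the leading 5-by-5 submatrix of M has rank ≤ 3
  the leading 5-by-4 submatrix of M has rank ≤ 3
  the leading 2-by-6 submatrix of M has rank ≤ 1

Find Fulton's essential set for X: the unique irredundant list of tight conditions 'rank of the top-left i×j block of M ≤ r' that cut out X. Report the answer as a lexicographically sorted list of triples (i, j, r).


Rank table r_w(7×7) implied by the 15 constraints:

  i=1: 1 | 1 | 1 | 1 | 1 | 1 | 1
  i=2: 1 | 1 | 1 | 1 | 1 | 1 | 2
  i=3: 1 | 1 | 1 | 2 | 2 | 2 | 3
  i=4: 1 | 1 | 2 | 3 | 3 | 3 | 4
  i=5: 1 | 1 | 2 | 3 | 3 | 4 | 5
  i=6: 1 | 2 | 3 | 4 | 4 | 5 | 6
  i=7: 1 | 2 | 3 | 4 | 5 | 6 | 7

second differences of R give the permutation w = (1, 7, 4, 3, 6, 2, 5).

Fulton essential set (4 of the 10 Rothe cells):

[(2, 6, 1), (3, 3, 1), (5, 2, 1), (5, 5, 3)]


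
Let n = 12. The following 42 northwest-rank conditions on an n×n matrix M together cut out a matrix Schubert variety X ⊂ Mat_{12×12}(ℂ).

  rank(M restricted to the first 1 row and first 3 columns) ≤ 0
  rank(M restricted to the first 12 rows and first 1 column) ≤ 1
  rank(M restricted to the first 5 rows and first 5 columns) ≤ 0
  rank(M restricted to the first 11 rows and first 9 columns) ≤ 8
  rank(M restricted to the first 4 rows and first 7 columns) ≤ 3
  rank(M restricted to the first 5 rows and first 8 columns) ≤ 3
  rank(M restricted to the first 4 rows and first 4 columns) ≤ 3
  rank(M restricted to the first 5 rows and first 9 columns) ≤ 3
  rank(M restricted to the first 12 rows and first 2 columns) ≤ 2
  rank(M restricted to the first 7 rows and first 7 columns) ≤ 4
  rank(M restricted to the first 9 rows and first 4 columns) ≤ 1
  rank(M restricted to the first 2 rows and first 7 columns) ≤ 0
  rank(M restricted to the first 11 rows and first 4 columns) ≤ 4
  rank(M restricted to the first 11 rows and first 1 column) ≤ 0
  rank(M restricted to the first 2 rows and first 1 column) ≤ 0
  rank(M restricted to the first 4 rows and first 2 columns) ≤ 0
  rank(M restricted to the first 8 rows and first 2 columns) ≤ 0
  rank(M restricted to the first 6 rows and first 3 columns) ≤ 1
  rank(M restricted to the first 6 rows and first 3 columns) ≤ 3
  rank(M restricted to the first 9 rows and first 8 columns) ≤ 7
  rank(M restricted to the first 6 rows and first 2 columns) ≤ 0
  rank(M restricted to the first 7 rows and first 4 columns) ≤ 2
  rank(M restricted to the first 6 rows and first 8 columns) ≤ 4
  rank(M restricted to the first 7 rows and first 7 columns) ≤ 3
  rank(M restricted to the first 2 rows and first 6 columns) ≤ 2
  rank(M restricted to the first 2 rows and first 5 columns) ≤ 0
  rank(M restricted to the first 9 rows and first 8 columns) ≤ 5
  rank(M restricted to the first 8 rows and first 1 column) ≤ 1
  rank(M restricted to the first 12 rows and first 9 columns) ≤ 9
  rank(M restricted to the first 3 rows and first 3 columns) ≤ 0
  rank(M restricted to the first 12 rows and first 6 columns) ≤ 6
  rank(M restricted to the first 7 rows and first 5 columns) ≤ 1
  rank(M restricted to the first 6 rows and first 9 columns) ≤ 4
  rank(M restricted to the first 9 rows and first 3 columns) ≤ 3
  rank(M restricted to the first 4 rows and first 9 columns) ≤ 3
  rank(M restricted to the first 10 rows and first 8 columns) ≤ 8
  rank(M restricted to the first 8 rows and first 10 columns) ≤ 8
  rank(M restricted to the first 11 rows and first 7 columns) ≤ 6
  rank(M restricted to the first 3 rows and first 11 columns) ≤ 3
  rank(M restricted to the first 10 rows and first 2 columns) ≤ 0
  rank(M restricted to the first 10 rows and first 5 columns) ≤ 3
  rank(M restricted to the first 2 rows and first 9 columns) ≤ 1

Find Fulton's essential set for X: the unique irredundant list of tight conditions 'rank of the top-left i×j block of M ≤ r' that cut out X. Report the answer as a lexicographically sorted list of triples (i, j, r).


Recovering R(i,j) via the rank-extension bound from the 42 conditions:

  R[1]: 0  0  0  0  0  0  0  1  1  1  1  1
  R[2]: 0  0  0  0  0  0  0  1  1  2  2  2
  R[3]: 0  0  0  0  0  1  1  2  2  3  3  3
  R[4]: 0  0  0  0  0  1  2  3  3  4  4  4
  R[5]: 0  0  0  0  0  1  2  3  3  4  5  5
  R[6]: 0  0  1  1  1  2  3  4  4  5  6  6
  R[7]: 0  0  1  1  1  2  3  4  5  6  7  7
  R[8]: 0  0  1  1  2  3  4  5  6  7  8  8
  R[9]: 0  0  1  1  2  3  4  5  6  7  8  9
  R[10]: 0  0  1  2  3  4  5  6  7  8  9  10
  R[11]: 0  1  2  3  4  5  6  7  8  9  10  11
  R[12]: 1  2  3  4  5  6  7  8  9  10  11  12

the unique w with this rank table is (8, 10, 6, 7, 11, 3, 9, 5, 12, 4, 2, 1).

Fulton essential set (8 of the 46 Rothe cells):

[(2, 7, 0), (2, 9, 1), (5, 5, 0), (5, 9, 3), (7, 5, 1), (9, 4, 1), (10, 2, 0), (11, 1, 0)]
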